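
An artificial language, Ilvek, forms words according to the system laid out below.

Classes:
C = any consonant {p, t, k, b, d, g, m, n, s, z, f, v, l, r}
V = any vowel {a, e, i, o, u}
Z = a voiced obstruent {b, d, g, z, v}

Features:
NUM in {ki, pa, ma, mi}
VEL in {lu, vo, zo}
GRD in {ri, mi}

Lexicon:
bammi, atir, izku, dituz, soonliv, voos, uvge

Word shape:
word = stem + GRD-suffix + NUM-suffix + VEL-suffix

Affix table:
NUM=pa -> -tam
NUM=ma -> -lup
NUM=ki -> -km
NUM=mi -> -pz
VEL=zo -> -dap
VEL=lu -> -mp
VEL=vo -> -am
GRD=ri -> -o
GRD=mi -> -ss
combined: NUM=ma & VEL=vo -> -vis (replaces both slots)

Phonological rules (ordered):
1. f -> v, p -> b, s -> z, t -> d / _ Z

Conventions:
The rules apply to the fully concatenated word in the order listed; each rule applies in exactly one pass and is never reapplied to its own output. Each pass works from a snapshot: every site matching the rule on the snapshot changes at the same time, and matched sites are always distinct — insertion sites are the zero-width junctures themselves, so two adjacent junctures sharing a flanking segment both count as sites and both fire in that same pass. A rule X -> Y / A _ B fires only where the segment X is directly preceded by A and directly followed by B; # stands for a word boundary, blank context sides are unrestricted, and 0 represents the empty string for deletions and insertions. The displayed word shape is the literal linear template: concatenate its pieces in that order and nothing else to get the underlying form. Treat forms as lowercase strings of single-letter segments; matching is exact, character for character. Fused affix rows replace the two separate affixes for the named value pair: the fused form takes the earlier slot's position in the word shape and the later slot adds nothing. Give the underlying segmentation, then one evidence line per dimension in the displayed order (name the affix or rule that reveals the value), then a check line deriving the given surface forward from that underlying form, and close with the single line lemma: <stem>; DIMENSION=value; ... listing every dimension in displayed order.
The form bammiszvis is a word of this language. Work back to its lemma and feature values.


underlying: bammi-ss-vis
NUM=ma - signalled by the combined affix row
VEL=vo - signalled by the combined affix row
GRD=mi - signalled by the affix -ss
check: bammissvis -> bammiszvis
lemma: bammi; NUM=ma; VEL=vo; GRD=mi


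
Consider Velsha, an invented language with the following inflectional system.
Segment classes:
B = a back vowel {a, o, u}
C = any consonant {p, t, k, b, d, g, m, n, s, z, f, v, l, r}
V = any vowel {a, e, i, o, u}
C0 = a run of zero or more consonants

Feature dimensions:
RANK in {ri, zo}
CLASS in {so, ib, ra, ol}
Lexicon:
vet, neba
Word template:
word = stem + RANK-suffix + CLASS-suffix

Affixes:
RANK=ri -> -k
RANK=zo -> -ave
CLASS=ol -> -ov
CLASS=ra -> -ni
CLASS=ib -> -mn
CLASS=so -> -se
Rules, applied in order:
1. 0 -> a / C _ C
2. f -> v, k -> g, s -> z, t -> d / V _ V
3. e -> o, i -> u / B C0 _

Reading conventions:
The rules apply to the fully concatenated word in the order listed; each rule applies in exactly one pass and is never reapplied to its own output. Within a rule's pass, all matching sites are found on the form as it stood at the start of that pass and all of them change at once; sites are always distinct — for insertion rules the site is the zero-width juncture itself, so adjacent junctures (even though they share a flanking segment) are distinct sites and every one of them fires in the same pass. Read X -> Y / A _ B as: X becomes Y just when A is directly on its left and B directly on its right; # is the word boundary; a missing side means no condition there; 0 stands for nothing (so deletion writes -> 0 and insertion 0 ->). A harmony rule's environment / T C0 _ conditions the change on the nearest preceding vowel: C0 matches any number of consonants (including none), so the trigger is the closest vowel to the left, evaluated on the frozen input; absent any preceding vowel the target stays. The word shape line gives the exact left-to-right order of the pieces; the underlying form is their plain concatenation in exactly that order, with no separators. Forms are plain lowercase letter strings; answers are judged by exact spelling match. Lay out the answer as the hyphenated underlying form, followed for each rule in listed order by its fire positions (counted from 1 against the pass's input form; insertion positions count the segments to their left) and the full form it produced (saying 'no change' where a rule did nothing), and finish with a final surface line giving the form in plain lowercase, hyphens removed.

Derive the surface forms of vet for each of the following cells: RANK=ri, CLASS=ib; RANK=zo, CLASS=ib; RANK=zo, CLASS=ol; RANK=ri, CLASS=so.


cell RANK=ri, CLASS=ib:
underlying: vet-k-mn
1. 0 -> a / C _ C: inserts after position(s) 3, 4, 5: vetakaman
2. f -> v, k -> g, s -> z, t -> d / V _ V: fires at position(s) 3, 5: vedagaman
3. e -> o, i -> u / B C0 _: no change
surface: vedagaman

cell RANK=zo, CLASS=ib:
underlying: vet-ave-mn
1. 0 -> a / C _ C: inserts after position(s) 7: vetaveman
2. f -> v, k -> g, s -> z, t -> d / V _ V: fires at position(s) 3: vedaveman
3. e -> o, i -> u / B C0 _: fires at position(s) 6: vedavoman
surface: vedavoman

cell RANK=zo, CLASS=ol:
underlying: vet-ave-ov
1. 0 -> a / C _ C: no change
2. f -> v, k -> g, s -> z, t -> d / V _ V: fires at position(s) 3: vedaveov
3. e -> o, i -> u / B C0 _: fires at position(s) 6: vedavoov
surface: vedavoov

cell RANK=ri, CLASS=so:
underlying: vet-k-se
1. 0 -> a / C _ C: inserts after position(s) 3, 4: vetakase
2. f -> v, k -> g, s -> z, t -> d / V _ V: fires at position(s) 3, 5, 7: vedagaze
3. e -> o, i -> u / B C0 _: fires at position(s) 8: vedagazo
surface: vedagazo


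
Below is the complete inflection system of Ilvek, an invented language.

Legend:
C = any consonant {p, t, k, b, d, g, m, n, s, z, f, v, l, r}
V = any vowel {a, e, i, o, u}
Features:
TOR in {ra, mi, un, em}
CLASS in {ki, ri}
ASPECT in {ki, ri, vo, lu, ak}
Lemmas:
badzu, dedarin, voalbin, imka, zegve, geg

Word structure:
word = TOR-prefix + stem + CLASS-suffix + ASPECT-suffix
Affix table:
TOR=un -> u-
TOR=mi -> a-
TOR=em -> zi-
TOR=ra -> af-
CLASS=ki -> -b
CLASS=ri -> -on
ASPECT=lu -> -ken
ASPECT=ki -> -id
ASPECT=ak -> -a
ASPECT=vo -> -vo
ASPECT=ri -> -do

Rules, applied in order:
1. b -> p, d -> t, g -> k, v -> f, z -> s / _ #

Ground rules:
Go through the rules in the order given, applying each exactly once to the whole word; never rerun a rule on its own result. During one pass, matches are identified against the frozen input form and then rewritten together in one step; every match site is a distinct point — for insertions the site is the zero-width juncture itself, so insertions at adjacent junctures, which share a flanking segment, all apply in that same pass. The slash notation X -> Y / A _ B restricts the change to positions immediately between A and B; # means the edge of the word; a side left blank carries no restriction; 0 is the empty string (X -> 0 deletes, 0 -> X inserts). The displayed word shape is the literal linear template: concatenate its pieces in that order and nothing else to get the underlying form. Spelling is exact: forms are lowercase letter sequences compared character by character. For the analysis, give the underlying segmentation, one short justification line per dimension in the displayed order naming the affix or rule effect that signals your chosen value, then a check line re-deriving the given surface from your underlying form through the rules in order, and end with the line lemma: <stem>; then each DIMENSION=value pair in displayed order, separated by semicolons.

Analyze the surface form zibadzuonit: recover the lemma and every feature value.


underlying: zi-badzu-on-id
TOR=em - signalled by the affix zi-
CLASS=ri - signalled by the affix -on
ASPECT=ki - signalled by the affix -id
check: zibadzuonid -> zibadzuonit
lemma: badzu; TOR=em; CLASS=ri; ASPECT=ki


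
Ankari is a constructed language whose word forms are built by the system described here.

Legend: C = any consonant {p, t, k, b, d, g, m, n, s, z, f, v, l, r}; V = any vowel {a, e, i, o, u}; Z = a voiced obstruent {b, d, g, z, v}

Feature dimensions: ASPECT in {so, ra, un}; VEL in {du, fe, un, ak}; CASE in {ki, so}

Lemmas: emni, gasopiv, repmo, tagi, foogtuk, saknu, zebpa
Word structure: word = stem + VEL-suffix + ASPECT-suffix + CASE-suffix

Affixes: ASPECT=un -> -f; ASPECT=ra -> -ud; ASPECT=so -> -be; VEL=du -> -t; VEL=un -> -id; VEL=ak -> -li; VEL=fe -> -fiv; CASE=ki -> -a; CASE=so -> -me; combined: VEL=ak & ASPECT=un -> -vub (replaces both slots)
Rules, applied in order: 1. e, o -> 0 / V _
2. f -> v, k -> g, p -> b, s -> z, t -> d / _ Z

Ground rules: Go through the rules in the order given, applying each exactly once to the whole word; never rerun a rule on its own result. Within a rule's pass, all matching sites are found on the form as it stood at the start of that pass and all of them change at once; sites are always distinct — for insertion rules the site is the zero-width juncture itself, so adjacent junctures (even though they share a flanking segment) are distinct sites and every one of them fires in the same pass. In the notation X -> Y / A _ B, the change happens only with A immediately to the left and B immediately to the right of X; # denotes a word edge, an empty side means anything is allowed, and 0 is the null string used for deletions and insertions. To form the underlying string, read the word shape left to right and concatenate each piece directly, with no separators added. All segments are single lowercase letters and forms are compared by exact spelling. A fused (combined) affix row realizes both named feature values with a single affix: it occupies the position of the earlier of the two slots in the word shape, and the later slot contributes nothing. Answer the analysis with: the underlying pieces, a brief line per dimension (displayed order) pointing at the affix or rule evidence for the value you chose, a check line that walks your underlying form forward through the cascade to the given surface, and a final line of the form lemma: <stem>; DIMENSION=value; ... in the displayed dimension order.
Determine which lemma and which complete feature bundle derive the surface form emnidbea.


underlying: emni-t-be-a
ASPECT=so - signalled by the affix -be
VEL=du - signalled by the affix -t
CASE=ki - signalled by the affix -a
check: emnitbea -> emnitbea -> emnidbea
lemma: emni; ASPECT=so; VEL=du; CASE=ki


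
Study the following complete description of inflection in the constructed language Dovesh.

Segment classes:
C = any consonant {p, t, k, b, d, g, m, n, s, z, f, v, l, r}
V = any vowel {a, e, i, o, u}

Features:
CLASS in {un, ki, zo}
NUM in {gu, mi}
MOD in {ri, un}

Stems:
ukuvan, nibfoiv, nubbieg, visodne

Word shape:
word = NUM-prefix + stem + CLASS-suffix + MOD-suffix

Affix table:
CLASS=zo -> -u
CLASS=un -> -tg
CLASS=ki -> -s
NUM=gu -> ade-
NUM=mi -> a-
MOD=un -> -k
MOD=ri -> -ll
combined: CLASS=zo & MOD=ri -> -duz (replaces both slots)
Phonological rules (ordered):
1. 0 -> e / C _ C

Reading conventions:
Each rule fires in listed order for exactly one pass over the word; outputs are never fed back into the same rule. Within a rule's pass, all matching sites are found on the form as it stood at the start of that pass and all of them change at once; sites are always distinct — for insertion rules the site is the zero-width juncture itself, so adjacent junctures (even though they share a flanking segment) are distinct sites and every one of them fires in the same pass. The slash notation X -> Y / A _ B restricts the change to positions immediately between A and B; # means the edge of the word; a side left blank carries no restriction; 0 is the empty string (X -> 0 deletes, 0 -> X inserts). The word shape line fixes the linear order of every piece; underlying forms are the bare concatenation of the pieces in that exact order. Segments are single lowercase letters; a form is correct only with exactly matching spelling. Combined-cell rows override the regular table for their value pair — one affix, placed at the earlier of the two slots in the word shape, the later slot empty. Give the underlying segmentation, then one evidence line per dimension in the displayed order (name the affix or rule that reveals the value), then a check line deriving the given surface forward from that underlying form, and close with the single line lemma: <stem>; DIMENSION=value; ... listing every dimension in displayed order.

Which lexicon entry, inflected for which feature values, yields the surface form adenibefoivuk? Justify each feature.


underlying: ade-nibfoiv-u-k
CLASS=zo - signalled by the affix -u
NUM=gu - signalled by the affix ade-
MOD=un - signalled by the affix -k
check: adenibfoivuk -> adenibefoivuk
lemma: nibfoiv; CLASS=zo; NUM=gu; MOD=un


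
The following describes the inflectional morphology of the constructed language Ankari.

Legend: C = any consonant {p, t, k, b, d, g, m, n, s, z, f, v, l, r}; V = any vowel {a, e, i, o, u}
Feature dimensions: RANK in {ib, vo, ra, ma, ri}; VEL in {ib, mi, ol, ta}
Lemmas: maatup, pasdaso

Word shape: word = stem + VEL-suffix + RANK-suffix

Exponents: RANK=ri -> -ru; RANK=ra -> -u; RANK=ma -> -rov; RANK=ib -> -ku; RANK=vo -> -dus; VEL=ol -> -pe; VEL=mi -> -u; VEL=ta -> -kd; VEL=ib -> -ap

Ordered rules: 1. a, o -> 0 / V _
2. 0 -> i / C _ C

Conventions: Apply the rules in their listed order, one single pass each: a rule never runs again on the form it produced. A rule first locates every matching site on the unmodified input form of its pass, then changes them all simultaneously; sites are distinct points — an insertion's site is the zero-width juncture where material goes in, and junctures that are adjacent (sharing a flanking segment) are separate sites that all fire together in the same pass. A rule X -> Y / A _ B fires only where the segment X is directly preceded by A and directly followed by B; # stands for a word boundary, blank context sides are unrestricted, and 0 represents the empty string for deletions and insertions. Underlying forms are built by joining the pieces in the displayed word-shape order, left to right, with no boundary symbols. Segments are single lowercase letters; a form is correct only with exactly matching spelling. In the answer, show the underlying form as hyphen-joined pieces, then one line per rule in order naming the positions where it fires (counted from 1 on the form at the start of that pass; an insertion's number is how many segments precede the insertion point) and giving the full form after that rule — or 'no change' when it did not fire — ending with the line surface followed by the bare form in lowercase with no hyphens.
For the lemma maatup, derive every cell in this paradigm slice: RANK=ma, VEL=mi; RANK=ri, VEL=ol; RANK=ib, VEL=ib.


cell RANK=ma, VEL=mi:
underlying: maatup-u-rov
1. a, o -> 0 / V _: fires at position(s) 3: matupurov
2. 0 -> i / C _ C: no change
surface: matupurov

cell RANK=ri, VEL=ol:
underlying: maatup-pe-ru
1. a, o -> 0 / V _: fires at position(s) 3: matupperu
2. 0 -> i / C _ C: inserts after position(s) 5: matupiperu
surface: matupiperu

cell RANK=ib, VEL=ib:
underlying: maatup-ap-ku
1. a, o -> 0 / V _: fires at position(s) 3: matupapku
2. 0 -> i / C _ C: inserts after position(s) 7: matupapiku
surface: matupapiku


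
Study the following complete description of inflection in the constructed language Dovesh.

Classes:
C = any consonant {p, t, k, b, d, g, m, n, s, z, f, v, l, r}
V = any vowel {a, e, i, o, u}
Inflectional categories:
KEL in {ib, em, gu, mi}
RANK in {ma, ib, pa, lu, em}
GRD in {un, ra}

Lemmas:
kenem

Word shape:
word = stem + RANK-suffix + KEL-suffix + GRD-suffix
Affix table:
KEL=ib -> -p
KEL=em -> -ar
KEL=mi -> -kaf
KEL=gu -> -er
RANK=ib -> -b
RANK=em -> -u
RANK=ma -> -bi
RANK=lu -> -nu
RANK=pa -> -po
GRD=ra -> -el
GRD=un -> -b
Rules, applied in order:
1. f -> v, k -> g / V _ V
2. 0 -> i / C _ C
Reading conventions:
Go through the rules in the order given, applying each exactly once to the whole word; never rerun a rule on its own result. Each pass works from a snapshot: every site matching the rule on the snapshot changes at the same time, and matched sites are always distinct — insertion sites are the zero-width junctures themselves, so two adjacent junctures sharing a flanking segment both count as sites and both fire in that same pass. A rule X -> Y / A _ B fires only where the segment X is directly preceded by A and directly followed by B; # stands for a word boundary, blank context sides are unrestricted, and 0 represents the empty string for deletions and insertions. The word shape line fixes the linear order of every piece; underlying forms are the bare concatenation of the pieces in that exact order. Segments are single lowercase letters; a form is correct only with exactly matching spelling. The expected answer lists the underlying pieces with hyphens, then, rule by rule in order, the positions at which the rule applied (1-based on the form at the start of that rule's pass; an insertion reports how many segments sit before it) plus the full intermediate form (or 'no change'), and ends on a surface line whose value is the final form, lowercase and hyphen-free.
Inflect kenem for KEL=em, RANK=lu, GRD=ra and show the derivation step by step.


underlying: kenem-nu-ar-el
1. f -> v, k -> g / V _ V: no change
2. 0 -> i / C _ C: inserts after position(s) 5: keneminuarel
surface: keneminuarel


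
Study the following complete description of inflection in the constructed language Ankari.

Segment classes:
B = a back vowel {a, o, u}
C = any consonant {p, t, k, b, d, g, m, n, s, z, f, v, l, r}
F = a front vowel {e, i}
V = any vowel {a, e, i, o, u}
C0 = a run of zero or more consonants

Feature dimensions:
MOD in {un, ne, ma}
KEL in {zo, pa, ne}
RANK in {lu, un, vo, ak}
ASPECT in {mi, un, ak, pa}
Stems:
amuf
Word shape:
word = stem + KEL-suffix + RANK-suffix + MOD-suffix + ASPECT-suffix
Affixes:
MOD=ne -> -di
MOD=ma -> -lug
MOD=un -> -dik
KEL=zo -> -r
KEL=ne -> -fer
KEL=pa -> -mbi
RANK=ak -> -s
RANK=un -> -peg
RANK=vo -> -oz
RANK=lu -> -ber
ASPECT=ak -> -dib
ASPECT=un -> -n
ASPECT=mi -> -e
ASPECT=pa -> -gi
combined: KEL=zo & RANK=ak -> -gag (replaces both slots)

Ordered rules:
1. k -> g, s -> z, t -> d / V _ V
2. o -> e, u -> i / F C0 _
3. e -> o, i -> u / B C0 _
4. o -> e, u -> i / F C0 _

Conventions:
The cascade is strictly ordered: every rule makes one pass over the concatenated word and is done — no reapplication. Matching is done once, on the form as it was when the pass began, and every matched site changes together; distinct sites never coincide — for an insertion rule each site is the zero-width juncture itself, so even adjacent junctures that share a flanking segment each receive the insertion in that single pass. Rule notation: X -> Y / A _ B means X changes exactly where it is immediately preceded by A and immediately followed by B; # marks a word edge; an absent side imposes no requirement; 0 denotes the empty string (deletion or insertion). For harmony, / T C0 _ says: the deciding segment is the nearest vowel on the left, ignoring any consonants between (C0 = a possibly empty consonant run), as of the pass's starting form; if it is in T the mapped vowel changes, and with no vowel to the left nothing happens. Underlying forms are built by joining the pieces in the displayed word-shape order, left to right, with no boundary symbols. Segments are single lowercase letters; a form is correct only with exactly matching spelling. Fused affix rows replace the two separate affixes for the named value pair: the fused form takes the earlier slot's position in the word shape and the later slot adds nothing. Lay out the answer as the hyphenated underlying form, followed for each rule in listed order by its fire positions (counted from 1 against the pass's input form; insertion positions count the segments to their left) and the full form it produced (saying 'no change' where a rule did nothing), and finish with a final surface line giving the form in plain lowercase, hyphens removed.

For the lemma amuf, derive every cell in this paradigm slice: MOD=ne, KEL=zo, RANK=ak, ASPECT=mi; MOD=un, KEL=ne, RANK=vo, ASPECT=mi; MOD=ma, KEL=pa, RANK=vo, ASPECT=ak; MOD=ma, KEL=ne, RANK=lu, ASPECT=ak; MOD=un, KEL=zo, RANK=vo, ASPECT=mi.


cell MOD=ne, KEL=zo, RANK=ak, ASPECT=mi:
underlying: amuf-gag-di-e
1. k -> g, s -> z, t -> d / V _ V: no change
2. o -> e, u -> i / F C0 _: no change
3. e -> o, i -> u / B C0 _: fires at position(s) 9: amufgagdue
4. o -> e, u -> i / F C0 _: no change
surface: amufgagdue

cell MOD=un, KEL=ne, RANK=vo, ASPECT=mi:
underlying: amuf-fer-oz-dik-e
1. k -> g, s -> z, t -> d / V _ V: fires at position(s) 12: amufferozdige
2. o -> e, u -> i / F C0 _: fires at position(s) 8: amufferezdige
3. e -> o, i -> u / B C0 _: fires at position(s) 6: amufforezdige
4. o -> e, u -> i / F C0 _: no change
surface: amufforezdige

cell MOD=ma, KEL=pa, RANK=vo, ASPECT=ak:
underlying: amuf-mbi-oz-lug-dib
1. k -> g, s -> z, t -> d / V _ V: no change
2. o -> e, u -> i / F C0 _: fires at position(s) 8: amufmbiezlugdib
3. e -> o, i -> u / B C0 _: fires at position(s) 7, 14: amufmbuezlugdub
4. o -> e, u -> i / F C0 _: fires at position(s) 11: amufmbuezligdub
surface: amufmbuezligdub

cell MOD=ma, KEL=ne, RANK=lu, ASPECT=ak:
underlying: amuf-fer-ber-lug-dib
1. k -> g, s -> z, t -> d / V _ V: no change
2. o -> e, u -> i / F C0 _: fires at position(s) 12: amufferberligdib
3. e -> o, i -> u / B C0 _: fires at position(s) 6: amufforberligdib
4. o -> e, u -> i / F C0 _: no change
surface: amufforberligdib

cell MOD=un, KEL=zo, RANK=vo, ASPECT=mi:
underlying: amuf-r-oz-dik-e
1. k -> g, s -> z, t -> d / V _ V: fires at position(s) 10: amufrozdige
2. o -> e, u -> i / F C0 _: no change
3. e -> o, i -> u / B C0 _: fires at position(s) 9: amufrozduge
4. o -> e, u -> i / F C0 _: no change
surface: amufrozduge


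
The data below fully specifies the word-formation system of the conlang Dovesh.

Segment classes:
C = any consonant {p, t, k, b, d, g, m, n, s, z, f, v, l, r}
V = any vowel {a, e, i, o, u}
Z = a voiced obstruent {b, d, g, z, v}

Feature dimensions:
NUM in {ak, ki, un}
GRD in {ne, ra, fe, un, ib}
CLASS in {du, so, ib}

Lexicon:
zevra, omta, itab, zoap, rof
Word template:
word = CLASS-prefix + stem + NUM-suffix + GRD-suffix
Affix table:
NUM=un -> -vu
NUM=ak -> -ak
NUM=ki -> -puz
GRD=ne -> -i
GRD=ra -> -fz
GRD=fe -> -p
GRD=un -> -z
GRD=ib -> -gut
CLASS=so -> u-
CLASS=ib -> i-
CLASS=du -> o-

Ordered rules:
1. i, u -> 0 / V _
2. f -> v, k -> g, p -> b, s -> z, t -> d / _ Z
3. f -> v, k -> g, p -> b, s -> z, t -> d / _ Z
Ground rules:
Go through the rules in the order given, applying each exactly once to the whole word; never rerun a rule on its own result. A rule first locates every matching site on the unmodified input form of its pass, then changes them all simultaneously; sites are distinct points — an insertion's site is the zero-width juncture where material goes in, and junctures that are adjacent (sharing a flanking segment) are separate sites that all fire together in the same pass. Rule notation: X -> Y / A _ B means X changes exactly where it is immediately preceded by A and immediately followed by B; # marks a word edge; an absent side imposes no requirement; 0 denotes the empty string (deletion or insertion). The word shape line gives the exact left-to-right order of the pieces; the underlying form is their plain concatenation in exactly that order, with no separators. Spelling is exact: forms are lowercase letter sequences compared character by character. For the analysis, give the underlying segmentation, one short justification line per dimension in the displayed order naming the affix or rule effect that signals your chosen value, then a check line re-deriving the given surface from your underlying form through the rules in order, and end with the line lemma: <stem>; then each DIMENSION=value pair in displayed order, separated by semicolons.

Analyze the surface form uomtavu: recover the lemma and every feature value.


underlying: u-omta-vu-i
NUM=un - signalled by the affix -vu
GRD=ne - signalled by the affix -i
CLASS=so - signalled by the affix u-
check: uomtavui -> uomtavu -> uomtavu -> uomtavu
lemma: omta; NUM=un; GRD=ne; CLASS=so


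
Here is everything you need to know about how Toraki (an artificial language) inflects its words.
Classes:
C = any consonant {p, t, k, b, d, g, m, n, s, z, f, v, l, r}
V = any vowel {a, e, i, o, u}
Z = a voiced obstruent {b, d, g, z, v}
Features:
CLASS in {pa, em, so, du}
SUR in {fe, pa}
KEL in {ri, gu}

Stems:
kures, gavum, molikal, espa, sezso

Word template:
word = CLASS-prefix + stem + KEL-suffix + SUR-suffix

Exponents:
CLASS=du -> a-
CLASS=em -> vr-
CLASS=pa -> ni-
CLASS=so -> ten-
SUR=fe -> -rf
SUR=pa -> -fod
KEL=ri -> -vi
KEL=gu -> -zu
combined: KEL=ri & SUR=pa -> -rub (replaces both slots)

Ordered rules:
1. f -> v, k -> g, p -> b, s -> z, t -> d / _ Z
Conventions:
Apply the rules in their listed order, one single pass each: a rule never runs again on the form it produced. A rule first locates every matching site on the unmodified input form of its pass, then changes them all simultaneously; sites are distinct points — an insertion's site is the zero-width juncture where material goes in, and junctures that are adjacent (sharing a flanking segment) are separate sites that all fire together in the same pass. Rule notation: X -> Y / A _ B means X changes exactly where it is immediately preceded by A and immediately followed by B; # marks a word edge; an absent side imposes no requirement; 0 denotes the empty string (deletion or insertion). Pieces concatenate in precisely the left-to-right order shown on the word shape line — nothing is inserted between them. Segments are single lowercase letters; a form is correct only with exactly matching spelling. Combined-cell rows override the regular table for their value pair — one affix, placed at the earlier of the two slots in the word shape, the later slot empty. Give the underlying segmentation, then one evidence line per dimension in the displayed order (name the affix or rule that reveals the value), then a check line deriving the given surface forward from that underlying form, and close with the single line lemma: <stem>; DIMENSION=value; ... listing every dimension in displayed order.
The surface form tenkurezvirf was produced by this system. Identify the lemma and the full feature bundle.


underlying: ten-kures-vi-rf
CLASS=so - signalled by the affix ten-
SUR=fe - signalled by the affix -rf
KEL=ri - signalled by the affix -vi
check: tenkuresvirf -> tenkurezvirf
lemma: kures; CLASS=so; SUR=fe; KEL=ri


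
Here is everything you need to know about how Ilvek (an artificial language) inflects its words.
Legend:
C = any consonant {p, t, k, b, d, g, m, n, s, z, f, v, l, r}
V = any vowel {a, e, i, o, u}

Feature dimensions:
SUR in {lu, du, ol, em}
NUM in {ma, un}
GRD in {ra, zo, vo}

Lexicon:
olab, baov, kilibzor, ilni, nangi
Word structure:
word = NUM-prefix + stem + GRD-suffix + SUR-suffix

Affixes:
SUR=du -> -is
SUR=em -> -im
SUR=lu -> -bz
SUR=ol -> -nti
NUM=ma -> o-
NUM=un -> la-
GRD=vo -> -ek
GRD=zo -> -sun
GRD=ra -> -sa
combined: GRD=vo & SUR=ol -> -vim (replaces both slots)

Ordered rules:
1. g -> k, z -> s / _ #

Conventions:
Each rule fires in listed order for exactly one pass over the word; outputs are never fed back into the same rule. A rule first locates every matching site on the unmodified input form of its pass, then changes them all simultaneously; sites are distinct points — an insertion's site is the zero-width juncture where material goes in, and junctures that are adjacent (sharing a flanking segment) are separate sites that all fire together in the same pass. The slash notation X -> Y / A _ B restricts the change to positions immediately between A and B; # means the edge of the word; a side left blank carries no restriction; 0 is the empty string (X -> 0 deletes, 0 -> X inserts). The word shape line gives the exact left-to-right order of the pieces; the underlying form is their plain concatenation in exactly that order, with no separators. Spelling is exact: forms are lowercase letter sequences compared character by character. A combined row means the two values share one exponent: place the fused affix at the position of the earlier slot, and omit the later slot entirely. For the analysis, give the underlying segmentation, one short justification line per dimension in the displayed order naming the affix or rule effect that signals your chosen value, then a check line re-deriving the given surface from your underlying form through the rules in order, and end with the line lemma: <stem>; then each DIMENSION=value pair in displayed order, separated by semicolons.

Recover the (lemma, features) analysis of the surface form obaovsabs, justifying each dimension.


underlying: o-baov-sa-bz
SUR=lu - signalled by the affix -bz
NUM=ma - signalled by the affix o-
GRD=ra - signalled by the affix -sa
check: obaovsabz -> obaovsabs
lemma: baov; SUR=lu; NUM=ma; GRD=ra


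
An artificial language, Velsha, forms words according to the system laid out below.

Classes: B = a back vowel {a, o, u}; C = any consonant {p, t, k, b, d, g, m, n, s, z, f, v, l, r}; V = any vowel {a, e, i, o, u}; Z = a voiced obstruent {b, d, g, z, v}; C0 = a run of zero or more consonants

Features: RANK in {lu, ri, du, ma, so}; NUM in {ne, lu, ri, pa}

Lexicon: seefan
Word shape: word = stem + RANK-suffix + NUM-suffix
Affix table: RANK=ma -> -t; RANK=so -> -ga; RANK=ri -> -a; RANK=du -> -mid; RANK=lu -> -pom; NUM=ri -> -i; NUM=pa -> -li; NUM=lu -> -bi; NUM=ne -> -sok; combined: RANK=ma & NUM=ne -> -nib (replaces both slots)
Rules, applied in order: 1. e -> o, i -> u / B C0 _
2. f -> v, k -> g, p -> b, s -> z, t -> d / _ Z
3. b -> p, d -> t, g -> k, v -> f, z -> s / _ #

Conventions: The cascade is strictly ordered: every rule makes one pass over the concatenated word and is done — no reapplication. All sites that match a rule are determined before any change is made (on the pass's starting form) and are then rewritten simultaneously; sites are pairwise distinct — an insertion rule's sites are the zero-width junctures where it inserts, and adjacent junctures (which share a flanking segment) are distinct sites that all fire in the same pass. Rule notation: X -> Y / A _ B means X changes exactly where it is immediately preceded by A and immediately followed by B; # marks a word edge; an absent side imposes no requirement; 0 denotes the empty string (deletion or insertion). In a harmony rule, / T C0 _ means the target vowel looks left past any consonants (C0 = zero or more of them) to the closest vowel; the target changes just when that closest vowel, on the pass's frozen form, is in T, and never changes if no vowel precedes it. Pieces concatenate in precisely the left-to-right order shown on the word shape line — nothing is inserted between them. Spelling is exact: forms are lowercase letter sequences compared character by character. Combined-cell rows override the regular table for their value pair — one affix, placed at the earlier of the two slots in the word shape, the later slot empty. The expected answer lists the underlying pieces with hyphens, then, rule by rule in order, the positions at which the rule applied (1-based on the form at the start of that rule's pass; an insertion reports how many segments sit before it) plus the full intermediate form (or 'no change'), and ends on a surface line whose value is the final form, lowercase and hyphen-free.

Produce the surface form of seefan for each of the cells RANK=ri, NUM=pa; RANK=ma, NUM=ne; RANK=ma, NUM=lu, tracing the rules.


cell RANK=ri, NUM=pa:
underlying: seefan-a-li
1. e -> o, i -> u / B C0 _: fires at position(s) 9: seefanalu
2. f -> v, k -> g, p -> b, s -> z, t -> d / _ Z: no change
3. b -> p, d -> t, g -> k, v -> f, z -> s / _ #: no change
surface: seefanalu

cell RANK=ma, NUM=ne:
underlying: seefan-nib
1. e -> o, i -> u / B C0 _: fires at position(s) 8: seefannub
2. f -> v, k -> g, p -> b, s -> z, t -> d / _ Z: no change
3. b -> p, d -> t, g -> k, v -> f, z -> s / _ #: fires at position(s) 9: seefannup
surface: seefannup

cell RANK=ma, NUM=lu:
underlying: seefan-t-bi
1. e -> o, i -> u / B C0 _: fires at position(s) 9: seefantbu
2. f -> v, k -> g, p -> b, s -> z, t -> d / _ Z: fires at position(s) 7: seefandbu
3. b -> p, d -> t, g -> k, v -> f, z -> s / _ #: no change
surface: seefandbu


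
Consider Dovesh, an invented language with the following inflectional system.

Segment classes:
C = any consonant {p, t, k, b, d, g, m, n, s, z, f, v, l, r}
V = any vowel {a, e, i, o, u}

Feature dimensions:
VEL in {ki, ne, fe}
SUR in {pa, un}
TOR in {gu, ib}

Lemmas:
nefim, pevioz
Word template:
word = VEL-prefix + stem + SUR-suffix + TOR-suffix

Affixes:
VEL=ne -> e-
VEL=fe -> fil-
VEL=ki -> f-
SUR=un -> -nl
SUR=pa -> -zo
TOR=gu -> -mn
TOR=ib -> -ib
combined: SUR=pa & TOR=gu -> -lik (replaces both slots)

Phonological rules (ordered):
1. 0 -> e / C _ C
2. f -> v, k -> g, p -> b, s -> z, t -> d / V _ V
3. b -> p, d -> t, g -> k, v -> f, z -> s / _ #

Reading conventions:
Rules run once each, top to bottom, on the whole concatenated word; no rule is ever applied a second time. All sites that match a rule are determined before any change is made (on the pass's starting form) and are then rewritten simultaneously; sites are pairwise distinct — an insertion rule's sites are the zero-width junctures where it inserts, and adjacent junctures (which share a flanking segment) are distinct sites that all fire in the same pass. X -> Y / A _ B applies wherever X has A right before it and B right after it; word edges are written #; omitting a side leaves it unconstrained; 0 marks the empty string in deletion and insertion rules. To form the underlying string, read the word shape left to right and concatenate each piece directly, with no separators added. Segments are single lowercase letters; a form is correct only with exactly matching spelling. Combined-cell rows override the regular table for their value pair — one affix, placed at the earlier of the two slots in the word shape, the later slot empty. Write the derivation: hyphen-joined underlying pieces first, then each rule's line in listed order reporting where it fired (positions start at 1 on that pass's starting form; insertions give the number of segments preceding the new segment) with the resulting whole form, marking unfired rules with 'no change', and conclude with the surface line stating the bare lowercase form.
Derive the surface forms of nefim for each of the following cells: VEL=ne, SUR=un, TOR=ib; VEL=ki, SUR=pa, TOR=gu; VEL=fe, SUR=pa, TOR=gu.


cell VEL=ne, SUR=un, TOR=ib:
underlying: e-nefim-nl-ib
1. 0 -> e / C _ C: inserts after position(s) 6, 7: enefimenelib
2. f -> v, k -> g, p -> b, s -> z, t -> d / V _ V: fires at position(s) 4: enevimenelib
3. b -> p, d -> t, g -> k, v -> f, z -> s / _ #: fires at position(s) 12: enevimenelip
surface: enevimenelip

cell VEL=ki, SUR=pa, TOR=gu:
underlying: f-nefim-lik
1. 0 -> e / C _ C: inserts after position(s) 1, 6: fenefimelik
2. f -> v, k -> g, p -> b, s -> z, t -> d / V _ V: fires at position(s) 5: fenevimelik
3. b -> p, d -> t, g -> k, v -> f, z -> s / _ #: no change
surface: fenevimelik

cell VEL=fe, SUR=pa, TOR=gu:
underlying: fil-nefim-lik
1. 0 -> e / C _ C: inserts after position(s) 3, 8: filenefimelik
2. f -> v, k -> g, p -> b, s -> z, t -> d / V _ V: fires at position(s) 7: filenevimelik
3. b -> p, d -> t, g -> k, v -> f, z -> s / _ #: no change
surface: filenevimelik


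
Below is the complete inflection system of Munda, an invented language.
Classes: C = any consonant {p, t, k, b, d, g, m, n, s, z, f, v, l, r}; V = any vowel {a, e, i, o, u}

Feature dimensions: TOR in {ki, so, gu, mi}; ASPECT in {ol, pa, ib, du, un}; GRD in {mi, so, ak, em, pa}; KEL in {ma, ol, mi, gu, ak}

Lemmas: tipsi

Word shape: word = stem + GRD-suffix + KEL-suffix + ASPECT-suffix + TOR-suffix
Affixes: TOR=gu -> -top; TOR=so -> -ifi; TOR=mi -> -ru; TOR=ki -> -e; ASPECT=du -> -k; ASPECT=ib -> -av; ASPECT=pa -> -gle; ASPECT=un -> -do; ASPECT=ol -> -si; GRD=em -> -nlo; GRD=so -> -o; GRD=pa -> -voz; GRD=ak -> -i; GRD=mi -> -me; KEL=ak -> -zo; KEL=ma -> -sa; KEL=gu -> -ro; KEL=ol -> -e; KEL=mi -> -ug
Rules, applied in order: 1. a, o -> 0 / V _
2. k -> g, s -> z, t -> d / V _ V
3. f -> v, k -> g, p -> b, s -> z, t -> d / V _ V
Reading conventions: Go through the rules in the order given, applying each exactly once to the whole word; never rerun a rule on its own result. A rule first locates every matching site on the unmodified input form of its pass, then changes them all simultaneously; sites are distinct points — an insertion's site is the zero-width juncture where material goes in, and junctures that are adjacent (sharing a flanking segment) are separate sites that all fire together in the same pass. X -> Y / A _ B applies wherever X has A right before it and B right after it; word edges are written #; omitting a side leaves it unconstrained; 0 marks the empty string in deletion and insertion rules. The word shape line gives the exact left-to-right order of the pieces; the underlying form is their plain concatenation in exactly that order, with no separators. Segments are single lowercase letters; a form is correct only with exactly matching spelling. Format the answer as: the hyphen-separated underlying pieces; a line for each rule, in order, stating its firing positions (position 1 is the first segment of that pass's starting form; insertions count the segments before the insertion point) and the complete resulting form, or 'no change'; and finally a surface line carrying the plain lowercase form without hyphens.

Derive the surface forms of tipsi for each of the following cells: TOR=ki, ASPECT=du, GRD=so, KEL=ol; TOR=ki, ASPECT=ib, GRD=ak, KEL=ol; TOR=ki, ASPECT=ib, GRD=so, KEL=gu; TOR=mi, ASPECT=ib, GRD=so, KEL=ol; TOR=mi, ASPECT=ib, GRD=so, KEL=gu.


cell TOR=ki, ASPECT=du, GRD=so, KEL=ol:
underlying: tipsi-o-e-k-e
1. a, o -> 0 / V _: fires at position(s) 6: tipsieke
2. k -> g, s -> z, t -> d / V _ V: fires at position(s) 7: tipsiege
3. f -> v, k -> g, p -> b, s -> z, t -> d / V _ V: no change
surface: tipsiege

cell TOR=ki, ASPECT=ib, GRD=ak, KEL=ol:
underlying: tipsi-i-e-av-e
1. a, o -> 0 / V _: fires at position(s) 8: tipsiieve
2. k -> g, s -> z, t -> d / V _ V: no change
3. f -> v, k -> g, p -> b, s -> z, t -> d / V _ V: no change
surface: tipsiieve

cell TOR=ki, ASPECT=ib, GRD=so, KEL=gu:
underlying: tipsi-o-ro-av-e
1. a, o -> 0 / V _: fires at position(s) 6, 9: tipsirove
2. k -> g, s -> z, t -> d / V _ V: no change
3. f -> v, k -> g, p -> b, s -> z, t -> d / V _ V: no change
surface: tipsirove

cell TOR=mi, ASPECT=ib, GRD=so, KEL=ol:
underlying: tipsi-o-e-av-ru
1. a, o -> 0 / V _: fires at position(s) 6, 8: tipsievru
2. k -> g, s -> z, t -> d / V _ V: no change
3. f -> v, k -> g, p -> b, s -> z, t -> d / V _ V: no change
surface: tipsievru

cell TOR=mi, ASPECT=ib, GRD=so, KEL=gu:
underlying: tipsi-o-ro-av-ru
1. a, o -> 0 / V _: fires at position(s) 6, 9: tipsirovru
2. k -> g, s -> z, t -> d / V _ V: no change
3. f -> v, k -> g, p -> b, s -> z, t -> d / V _ V: no change
surface: tipsirovru


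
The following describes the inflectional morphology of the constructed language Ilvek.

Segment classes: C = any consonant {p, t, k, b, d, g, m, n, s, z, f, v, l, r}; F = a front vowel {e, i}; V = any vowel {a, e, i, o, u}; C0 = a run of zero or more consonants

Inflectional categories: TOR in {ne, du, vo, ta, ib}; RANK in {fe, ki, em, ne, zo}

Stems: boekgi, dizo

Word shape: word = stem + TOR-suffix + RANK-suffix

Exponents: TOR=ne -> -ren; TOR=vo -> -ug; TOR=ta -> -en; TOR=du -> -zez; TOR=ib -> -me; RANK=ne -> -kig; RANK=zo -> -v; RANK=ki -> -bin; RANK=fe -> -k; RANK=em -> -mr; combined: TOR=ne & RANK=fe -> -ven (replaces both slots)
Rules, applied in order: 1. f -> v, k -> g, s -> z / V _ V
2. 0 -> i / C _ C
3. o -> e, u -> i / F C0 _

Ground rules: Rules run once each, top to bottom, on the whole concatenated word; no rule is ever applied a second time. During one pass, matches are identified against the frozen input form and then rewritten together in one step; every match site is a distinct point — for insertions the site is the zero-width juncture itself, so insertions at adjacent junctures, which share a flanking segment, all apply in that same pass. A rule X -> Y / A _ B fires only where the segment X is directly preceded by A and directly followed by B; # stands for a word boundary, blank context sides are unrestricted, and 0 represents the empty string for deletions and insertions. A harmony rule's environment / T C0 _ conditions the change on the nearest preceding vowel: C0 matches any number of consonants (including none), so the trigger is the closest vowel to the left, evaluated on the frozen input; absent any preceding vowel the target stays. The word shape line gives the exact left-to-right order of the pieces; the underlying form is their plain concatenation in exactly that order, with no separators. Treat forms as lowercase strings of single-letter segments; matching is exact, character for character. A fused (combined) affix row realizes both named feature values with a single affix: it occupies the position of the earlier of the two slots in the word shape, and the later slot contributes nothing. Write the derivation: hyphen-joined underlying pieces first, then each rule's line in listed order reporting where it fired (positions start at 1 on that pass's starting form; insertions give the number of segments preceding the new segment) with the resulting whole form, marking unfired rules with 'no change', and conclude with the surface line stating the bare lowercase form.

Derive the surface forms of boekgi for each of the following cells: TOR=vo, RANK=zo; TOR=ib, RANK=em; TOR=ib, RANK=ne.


cell TOR=vo, RANK=zo:
underlying: boekgi-ug-v
1. f -> v, k -> g, s -> z / V _ V: no change
2. 0 -> i / C _ C: inserts after position(s) 4, 8: boekigiugiv
3. o -> e, u -> i / F C0 _: fires at position(s) 8: boekigiigiv
surface: boekigiigiv

cell TOR=ib, RANK=em:
underlying: boekgi-me-mr
1. f -> v, k -> g, s -> z / V _ V: no change
2. 0 -> i / C _ C: inserts after position(s) 4, 9: boekigimemir
3. o -> e, u -> i / F C0 _: no change
surface: boekigimemir

cell TOR=ib, RANK=ne:
underlying: boekgi-me-kig
1. f -> v, k -> g, s -> z / V _ V: fires at position(s) 9: boekgimegig
2. 0 -> i / C _ C: inserts after position(s) 4: boekigimegig
3. o -> e, u -> i / F C0 _: no change
surface: boekigimegig
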